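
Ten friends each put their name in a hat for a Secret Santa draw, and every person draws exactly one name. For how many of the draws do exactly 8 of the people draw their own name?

45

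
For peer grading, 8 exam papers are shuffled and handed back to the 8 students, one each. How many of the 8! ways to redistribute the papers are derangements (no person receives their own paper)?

14833

!8 = 8! · Σ_{k=0}^{8} (-1)^k/k!
= 8! - 8!/1! + 8!/2! - 8!/3! + 8!/4! - 8!/5! + 8!/6! - 8!/7! + 8!/8!
= 40320 - 40320 + 20160 - 6720 + 1680 - 336 + 56 - 8 + 1
= 14833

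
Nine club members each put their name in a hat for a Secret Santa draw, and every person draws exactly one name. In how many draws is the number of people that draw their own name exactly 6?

168

Pick the 6 fixed positions: C(9,6) = 84 ways.
The other 3 form a derangement: !3 = 2.
Total: 84 × 2 = 168.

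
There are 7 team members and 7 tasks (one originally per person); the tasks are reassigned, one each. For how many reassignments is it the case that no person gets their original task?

1854

The subfactorial !7 = [7!/e] (nearest integer).
7! = 5040, and 5040/e ≈ 1854.11, so !7 = 1854.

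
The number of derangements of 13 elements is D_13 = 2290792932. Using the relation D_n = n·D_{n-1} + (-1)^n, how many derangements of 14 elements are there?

D_14 = 14·2290792932 + 1 = 32071101049.

32071101049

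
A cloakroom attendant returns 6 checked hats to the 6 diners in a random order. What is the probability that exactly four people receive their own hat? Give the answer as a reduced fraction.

1/48

Favorable outcomes: C(6,4)·!2 = 15·1 = 15.
Total outcomes: 6! = 720.
Probability = 15/720 = 1/48.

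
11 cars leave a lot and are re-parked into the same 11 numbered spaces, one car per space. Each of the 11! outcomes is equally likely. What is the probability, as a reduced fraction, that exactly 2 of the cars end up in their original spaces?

Favorable outcomes: C(11,2)·!9 = 55·133496 = 7342280.
Total outcomes: 11! = 39916800.
Probability = 7342280/39916800 = 16687/90720.

16687/90720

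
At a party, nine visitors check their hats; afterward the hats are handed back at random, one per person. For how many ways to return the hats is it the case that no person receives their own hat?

133496

By inclusion-exclusion, !9 = Σ (-1)^k · 9!/k! for k=0..9
= 9! - 9!/1! + 9!/2! - 9!/3! + 9!/4! - 9!/5! + 9!/6! - 9!/7! + 9!/8! - 9!/9!
= 362880 - 362880 + 181440 - 60480 + 15120 - 3024 + 504 - 72 + 9 - 1
= 133496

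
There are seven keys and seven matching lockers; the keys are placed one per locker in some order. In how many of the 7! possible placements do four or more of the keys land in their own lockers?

Sum C(7,i)·!(7-i) for i = 4..7:
  i=4: C(7,4)·!3 = 35·2 = 70
  i=5: C(7,5)·!2 = 21·1 = 21
  i=6: C(7,6)·!1 = 7·0 = 0
  i=7: C(7,7)·!0 = 1·1 = 1
Total = 92.

92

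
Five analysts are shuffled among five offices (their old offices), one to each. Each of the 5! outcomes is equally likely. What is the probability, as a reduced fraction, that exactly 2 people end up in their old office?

1/6

Favorable outcomes: C(5,2)·!3 = 10·2 = 20.
Total outcomes: 5! = 120.
Probability = 20/120 = 1/6.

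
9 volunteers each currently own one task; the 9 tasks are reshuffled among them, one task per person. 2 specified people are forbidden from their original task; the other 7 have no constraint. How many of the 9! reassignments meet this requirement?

Let A_j be the event that the j-th constrained one is fixed. By inclusion-exclusion over the 2 events:
Σ_{j=0}^{2} (-1)^j C(2,j)(9-j)!
= C(2,0)·9! - C(2,1)·8! + C(2,2)·7!
= 362880 - 80640 + 5040
= 287280

287280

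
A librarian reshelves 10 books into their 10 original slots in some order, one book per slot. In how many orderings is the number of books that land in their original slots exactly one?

1334960

Choose which one of the 10 is fixed: C(10,1) = 10.
The remaining 9 must be deranged: !9 = 133496.
Total: 10 × 133496 = 1334960.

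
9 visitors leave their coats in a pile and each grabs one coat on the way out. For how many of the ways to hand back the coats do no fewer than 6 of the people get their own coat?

205

# with exactly i fixed is C(9,i)·!(9-i); sum over i=6..9:
  i=6: C(9,6)·!3 = 84·2 = 168
  i=7: C(9,7)·!2 = 36·1 = 36
  i=8: C(9,8)·!1 = 9·0 = 0
  i=9: C(9,9)·!0 = 1·1 = 1
Total = 205.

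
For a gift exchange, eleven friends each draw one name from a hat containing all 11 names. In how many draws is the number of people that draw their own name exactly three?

Choose which 3 of the 11 are fixed: C(11,3) = 165.
The other 8 form a derangement: !8 = 14833.
Total: 165 × 14833 = 2447445.

2447445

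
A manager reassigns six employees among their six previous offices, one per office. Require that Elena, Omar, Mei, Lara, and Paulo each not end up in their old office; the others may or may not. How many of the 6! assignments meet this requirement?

309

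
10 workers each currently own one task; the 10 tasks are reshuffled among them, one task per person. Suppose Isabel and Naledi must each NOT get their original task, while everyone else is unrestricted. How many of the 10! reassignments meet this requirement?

2943360

Let A_j be the event that the j-th constrained one is fixed. By inclusion-exclusion over the 2 events:
Σ_{j=0}^{2} (-1)^j C(2,j)(10-j)!
= C(2,0)·10! - C(2,1)·9! + C(2,2)·8!
= 3628800 - 725760 + 40320
= 2943360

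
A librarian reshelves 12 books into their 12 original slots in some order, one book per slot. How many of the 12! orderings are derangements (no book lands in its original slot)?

The subfactorial !12 = [12!/e] (nearest integer).
12! = 479001600, and 479001600/e ≈ 176214840.93, so !12 = 176214841.

176214841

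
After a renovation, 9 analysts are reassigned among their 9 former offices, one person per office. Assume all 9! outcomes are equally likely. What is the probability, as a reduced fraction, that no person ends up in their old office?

16687/45360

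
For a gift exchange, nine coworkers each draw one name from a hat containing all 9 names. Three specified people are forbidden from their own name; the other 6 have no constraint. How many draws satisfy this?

256320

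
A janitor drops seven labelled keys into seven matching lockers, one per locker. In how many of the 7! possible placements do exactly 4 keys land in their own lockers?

70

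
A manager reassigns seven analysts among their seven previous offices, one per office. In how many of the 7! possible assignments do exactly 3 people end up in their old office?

315

Choose which 3 of the 7 are fixed: C(7,3) = 35.
The remaining 4 must be deranged: !4 = 9.
Total: 35 × 9 = 315.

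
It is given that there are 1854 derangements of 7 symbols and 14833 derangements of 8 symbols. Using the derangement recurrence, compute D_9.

133496

D_9 = (9-1)·(D_8 + D_7) = 8·(14833 + 1854) = 8·16687 = 133496.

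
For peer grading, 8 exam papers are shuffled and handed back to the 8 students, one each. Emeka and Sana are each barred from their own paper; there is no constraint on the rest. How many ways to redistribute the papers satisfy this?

30960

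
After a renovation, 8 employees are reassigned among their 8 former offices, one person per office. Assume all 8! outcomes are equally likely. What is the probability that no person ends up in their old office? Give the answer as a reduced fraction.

Favorable outcomes: !8 = 14833.
Total outcomes: 8! = 40320.
Probability = 14833/40320 = 2119/5760.

2119/5760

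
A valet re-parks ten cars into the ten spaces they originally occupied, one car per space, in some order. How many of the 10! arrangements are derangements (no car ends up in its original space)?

1334961

The number of derangements of 10 is !10 = Σ_{k=0}^{10} (-1)^k·10!/k!
= 10! - 10!/1! + 10!/2! - 10!/3! + 10!/4! - 10!/5! + 10!/6! - 10!/7! + 10!/8! - 10!/9! + 10!/10!
= 3628800 - 3628800 + 1814400 - 604800 + 151200 - 30240 + 5040 - 720 + 90 - 10 + 1
= 1334961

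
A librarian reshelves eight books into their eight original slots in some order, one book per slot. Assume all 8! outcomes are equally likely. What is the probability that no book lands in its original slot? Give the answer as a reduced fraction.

2119/5760

Favorable outcomes: !8 = 14833.
Total outcomes: 8! = 40320.
Probability = 14833/40320 = 2119/5760.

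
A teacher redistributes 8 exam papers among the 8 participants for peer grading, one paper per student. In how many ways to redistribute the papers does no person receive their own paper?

The subfactorial !8 = [8!/e] (nearest integer).
8! = 40320, and 40320/e ≈ 14832.90, so !8 = 14833.

14833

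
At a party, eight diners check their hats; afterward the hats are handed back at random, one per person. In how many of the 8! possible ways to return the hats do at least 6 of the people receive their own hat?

# with exactly i fixed is C(8,i)·!(8-i); sum over i=6..8:
  i=6: C(8,6)·!2 = 28·1 = 28
  i=7: C(8,7)·!1 = 8·0 = 0
  i=8: C(8,8)·!0 = 1·1 = 1
Total = 29.

29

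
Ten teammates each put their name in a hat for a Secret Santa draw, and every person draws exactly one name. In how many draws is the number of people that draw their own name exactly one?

Pick the single fixed position: C(10,1) = 10 ways.
The remaining 9 must be deranged: !9 = 133496.
Total: 10 × 133496 = 1334960.

1334960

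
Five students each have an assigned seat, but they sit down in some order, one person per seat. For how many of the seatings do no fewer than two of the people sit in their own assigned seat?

31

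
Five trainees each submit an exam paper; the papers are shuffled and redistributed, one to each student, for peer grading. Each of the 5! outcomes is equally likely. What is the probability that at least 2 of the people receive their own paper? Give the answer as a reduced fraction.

31/120

Favorable outcomes: Σ_{i≥2} C(5,i)·!(5-i) = 10·2 + 10·1 + 5·0 + 1·1 = 31.
Total outcomes: 5! = 120.
Probability = 31/120 = 31/120.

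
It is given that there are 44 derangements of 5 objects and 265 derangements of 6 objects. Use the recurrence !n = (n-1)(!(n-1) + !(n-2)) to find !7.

!7 = (7-1)·(!6 + !5) = 6·(265 + 44) = 6·309 = 1854.

1854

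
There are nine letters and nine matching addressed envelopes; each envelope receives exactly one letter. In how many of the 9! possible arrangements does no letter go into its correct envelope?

133496

The number of derangements of 9 is !9 = Σ_{k=0}^{9} (-1)^k·9!/k!
= 9! - 9!/1! + 9!/2! - 9!/3! + 9!/4! - 9!/5! + 9!/6! - 9!/7! + 9!/8! - 9!/9!
= 362880 - 362880 + 181440 - 60480 + 15120 - 3024 + 504 - 72 + 9 - 1
= 133496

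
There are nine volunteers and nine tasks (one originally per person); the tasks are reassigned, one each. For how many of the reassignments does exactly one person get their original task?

133497

Choose which one of the 9 is fixed: C(9,1) = 9.
The other 8 form a derangement: !8 = 14833.
Total: 9 × 14833 = 133497.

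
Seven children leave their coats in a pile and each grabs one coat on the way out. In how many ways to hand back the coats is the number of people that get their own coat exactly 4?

70

Choose which 4 of the 7 are fixed: C(7,4) = 35.
The remaining 3 must be deranged: !3 = 2.
Total: 35 × 2 = 70.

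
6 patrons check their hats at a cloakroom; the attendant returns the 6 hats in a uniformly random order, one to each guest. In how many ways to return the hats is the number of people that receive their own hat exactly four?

Pick the 4 fixed positions: C(6,4) = 15 ways.
The remaining 2 must be deranged: !2 = 1.
Total: 15 × 1 = 15.

15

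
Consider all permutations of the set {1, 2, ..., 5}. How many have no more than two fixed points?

Sum C(5,i)·!(5-i) for i = 0..2:
  i=0: C(5,0)·!5 = 1·44 = 44
  i=1: C(5,1)·!4 = 5·9 = 45
  i=2: C(5,2)·!3 = 10·2 = 20
Total = 109.

109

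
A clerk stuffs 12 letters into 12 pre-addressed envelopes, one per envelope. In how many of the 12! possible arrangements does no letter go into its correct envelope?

Use !n = n·!(n-1) + (-1)^n.
!12 = 12·14684570 + 1 = 176214841

176214841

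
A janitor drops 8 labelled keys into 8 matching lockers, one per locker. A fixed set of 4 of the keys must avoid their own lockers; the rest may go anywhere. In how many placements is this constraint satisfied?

24024

Let A_j be the event that the j-th constrained one is fixed. By inclusion-exclusion over the 4 events:
Σ_{j=0}^{4} (-1)^j C(4,j)(8-j)!
= C(4,0)·8! - C(4,1)·7! + C(4,2)·6! - C(4,3)·5! + C(4,4)·4!
= 40320 - 20160 + 4320 - 480 + 24
= 24024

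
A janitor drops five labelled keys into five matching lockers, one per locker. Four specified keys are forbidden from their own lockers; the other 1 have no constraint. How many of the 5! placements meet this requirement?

Inclusion-exclusion on the 4 forbidden self-matches:
Σ_{j=0}^{4} (-1)^j C(4,j)(5-j)!
= C(4,0)·5! - C(4,1)·4! + C(4,2)·3! - C(4,3)·2! + C(4,4)·1!
= 120 - 96 + 36 - 8 + 1
= 53

53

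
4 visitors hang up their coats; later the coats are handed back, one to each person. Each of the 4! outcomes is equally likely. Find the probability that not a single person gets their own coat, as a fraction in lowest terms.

3/8

Favorable outcomes: !4 = 9.
Total outcomes: 4! = 24.
Probability = 9/24 = 3/8.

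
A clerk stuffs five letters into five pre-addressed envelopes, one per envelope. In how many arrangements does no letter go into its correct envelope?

44

Use !n = (n-1)(!(n-1) + !(n-2)).
!5 = 4·(9 + 2) = 4·11 = 44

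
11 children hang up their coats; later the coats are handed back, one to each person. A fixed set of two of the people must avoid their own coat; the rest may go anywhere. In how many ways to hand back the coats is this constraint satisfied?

Inclusion-exclusion on the 2 forbidden self-matches:
Σ_{j=0}^{2} (-1)^j C(2,j)(11-j)!
= C(2,0)·11! - C(2,1)·10! + C(2,2)·9!
= 39916800 - 7257600 + 362880
= 33022080

33022080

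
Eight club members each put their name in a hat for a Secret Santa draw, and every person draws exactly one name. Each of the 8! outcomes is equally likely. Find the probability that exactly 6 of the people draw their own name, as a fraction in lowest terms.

1/1440

Favorable outcomes: C(8,6)·!2 = 28·1 = 28.
Total outcomes: 8! = 40320.
Probability = 28/40320 = 1/1440.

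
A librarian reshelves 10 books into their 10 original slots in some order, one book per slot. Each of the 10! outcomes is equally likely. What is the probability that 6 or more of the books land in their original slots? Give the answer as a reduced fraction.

Favorable outcomes: Σ_{i≥6} C(10,i)·!(10-i) = 210·9 + 120·2 + 45·1 + 10·0 + 1·1 = 2176.
Total outcomes: 10! = 3628800.
Probability = 2176/3628800 = 17/28350.

17/28350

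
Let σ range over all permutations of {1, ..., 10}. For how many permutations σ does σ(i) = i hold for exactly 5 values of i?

Choose which 5 of the 10 are fixed: C(10,5) = 252.
The other 5 form a derangement: !5 = 44.
Total: 252 × 44 = 11088.

11088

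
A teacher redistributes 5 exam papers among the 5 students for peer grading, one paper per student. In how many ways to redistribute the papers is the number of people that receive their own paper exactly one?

45

Choose which one of the 5 is fixed: C(5,1) = 5.
The other 4 form a derangement: !4 = 9.
Total: 5 × 9 = 45.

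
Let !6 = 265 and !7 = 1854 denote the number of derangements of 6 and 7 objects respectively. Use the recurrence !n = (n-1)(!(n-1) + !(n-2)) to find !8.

14833

!8 = (8-1)·(!7 + !6) = 7·(1854 + 265) = 7·2119 = 14833.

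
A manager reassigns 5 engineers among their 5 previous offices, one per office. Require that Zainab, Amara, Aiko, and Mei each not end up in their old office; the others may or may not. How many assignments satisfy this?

53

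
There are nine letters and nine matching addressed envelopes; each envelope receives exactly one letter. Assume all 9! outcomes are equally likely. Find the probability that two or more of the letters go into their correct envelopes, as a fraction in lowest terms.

95887/362880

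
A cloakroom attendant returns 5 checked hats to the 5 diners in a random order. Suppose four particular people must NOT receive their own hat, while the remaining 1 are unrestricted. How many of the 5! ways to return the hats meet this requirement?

Inclusion-exclusion on the 4 forbidden self-matches:
Σ_{j=0}^{4} (-1)^j C(4,j)(5-j)!
= C(4,0)·5! - C(4,1)·4! + C(4,2)·3! - C(4,3)·2! + C(4,4)·1!
= 120 - 96 + 36 - 8 + 1
= 53

53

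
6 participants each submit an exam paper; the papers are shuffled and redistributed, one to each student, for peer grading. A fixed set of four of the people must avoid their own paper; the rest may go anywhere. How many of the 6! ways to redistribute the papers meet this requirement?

362

Let A_j be the event that the j-th constrained one is fixed. By inclusion-exclusion over the 4 events:
Σ_{j=0}^{4} (-1)^j C(4,j)(6-j)!
= C(4,0)·6! - C(4,1)·5! + C(4,2)·4! - C(4,3)·3! + C(4,4)·2!
= 720 - 480 + 144 - 24 + 2
= 362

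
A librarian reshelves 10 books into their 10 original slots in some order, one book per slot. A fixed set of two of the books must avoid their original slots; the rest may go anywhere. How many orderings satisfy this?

2943360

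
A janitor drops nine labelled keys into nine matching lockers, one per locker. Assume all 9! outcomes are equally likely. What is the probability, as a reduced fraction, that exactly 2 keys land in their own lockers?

103/560

Favorable outcomes: C(9,2)·!7 = 36·1854 = 66744.
Total outcomes: 9! = 362880.
Probability = 66744/362880 = 103/560.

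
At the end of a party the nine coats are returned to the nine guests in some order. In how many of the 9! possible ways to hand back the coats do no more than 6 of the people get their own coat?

362843

Sum C(9,i)·!(9-i) for i = 0..6:
  i=0: C(9,0)·!9 = 1·133496 = 133496
  i=1: C(9,1)·!8 = 9·14833 = 133497
  i=2: C(9,2)·!7 = 36·1854 = 66744
  i=3: C(9,3)·!6 = 84·265 = 22260
  i=4: C(9,4)·!5 = 126·44 = 5544
  i=5: C(9,5)·!4 = 126·9 = 1134
  i=6: C(9,6)·!3 = 84·2 = 168
Total = 362843.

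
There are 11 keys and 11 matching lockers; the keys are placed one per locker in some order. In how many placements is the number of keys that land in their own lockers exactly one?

14684571

Choose which one of the 11 is fixed: C(11,1) = 11.
The other 10 form a derangement: !10 = 1334961.
Total: 11 × 1334961 = 14684571.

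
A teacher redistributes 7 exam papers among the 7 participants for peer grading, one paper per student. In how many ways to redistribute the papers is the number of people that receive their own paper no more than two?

4633

Sum C(7,i)·!(7-i) for i = 0..2:
  i=0: C(7,0)·!7 = 1·1854 = 1854
  i=1: C(7,1)·!6 = 7·265 = 1855
  i=2: C(7,2)·!5 = 21·44 = 924
Total = 4633.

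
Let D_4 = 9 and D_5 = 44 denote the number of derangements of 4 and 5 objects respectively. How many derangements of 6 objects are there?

265

D_6 = (6-1)·(D_5 + D_4) = 5·(44 + 9) = 5·53 = 265.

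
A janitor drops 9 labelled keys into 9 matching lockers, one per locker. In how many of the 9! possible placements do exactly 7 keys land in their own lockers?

Choose which 7 of the 9 are fixed: C(9,7) = 36.
The other 2 form a derangement: !2 = 1.
Total: 36 × 1 = 36.

36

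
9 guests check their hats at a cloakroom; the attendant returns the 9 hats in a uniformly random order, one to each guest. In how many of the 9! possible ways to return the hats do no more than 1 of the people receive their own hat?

266993

Sum C(9,i)·!(9-i) for i = 0..1:
  i=0: C(9,0)·!9 = 1·133496 = 133496
  i=1: C(9,1)·!8 = 9·14833 = 133497
Total = 266993.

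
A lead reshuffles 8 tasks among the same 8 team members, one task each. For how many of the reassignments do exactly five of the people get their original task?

Choose which 5 of the 8 are fixed: C(8,5) = 56.
The remaining 3 must be deranged: !3 = 2.
Total: 56 × 2 = 112.

112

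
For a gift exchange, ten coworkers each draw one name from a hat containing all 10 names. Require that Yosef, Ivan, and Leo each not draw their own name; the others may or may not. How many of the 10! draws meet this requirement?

Let A_j be the event that the j-th constrained one is fixed. By inclusion-exclusion over the 3 events:
Σ_{j=0}^{3} (-1)^j C(3,j)(10-j)!
= C(3,0)·10! - C(3,1)·9! + C(3,2)·8! - C(3,3)·7!
= 3628800 - 1088640 + 120960 - 5040
= 2656080

2656080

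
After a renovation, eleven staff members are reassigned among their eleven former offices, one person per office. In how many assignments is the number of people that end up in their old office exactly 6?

Choose which 6 of the 11 are fixed: C(11,6) = 462.
The remaining 5 must be deranged: !5 = 44.
Total: 462 × 44 = 20328.

20328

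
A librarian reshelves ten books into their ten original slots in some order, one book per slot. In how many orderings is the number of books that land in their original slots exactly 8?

Choose which 8 of the 10 are fixed: C(10,8) = 45.
The remaining 2 must be deranged: !2 = 1.
Total: 45 × 1 = 45.

45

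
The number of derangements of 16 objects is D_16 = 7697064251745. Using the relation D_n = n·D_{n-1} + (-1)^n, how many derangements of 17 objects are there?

130850092279664

D_17 = 17·7697064251745 - 1 = 130850092279664.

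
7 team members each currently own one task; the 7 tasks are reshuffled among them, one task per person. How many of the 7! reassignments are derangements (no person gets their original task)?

1854

!7 is the nearest integer to 7!/e.
7! = 5040, and 5040/e ≈ 1854.11, so !7 = 1854.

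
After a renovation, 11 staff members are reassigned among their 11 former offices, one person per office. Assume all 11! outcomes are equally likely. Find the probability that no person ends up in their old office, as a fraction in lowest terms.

1468457/3991680

Favorable outcomes: !11 = 14684570.
Total outcomes: 11! = 39916800.
Probability = 14684570/39916800 = 1468457/3991680.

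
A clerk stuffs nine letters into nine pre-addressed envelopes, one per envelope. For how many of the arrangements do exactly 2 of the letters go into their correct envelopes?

66744

Choose which 2 of the 9 are fixed: C(9,2) = 36.
The other 7 form a derangement: !7 = 1854.
Total: 36 × 1854 = 66744.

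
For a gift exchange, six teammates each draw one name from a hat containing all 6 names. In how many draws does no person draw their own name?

!6 is the nearest integer to 6!/e.
6! = 720, and 720/e ≈ 264.87, so !6 = 265.

265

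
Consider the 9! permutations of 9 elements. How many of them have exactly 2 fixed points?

66744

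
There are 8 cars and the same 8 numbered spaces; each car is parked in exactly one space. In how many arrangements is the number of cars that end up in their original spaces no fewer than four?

771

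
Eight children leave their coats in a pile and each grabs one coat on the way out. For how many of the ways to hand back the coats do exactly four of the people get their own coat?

630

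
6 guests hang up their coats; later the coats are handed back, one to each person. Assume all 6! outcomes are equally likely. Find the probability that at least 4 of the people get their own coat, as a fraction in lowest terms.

Favorable outcomes: Σ_{i≥4} C(6,i)·!(6-i) = 15·1 + 6·0 + 1·1 = 16.
Total outcomes: 6! = 720.
Probability = 16/720 = 1/45.

1/45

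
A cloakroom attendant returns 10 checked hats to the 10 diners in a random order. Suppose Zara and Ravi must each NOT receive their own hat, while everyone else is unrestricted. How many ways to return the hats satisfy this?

2943360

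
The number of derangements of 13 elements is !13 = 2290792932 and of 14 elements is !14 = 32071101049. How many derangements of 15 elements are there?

!15 = (15-1)·(!14 + !13) = 14·(32071101049 + 2290792932) = 14·34361893981 = 481066515734.

481066515734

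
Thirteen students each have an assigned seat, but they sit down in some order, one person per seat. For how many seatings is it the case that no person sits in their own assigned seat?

!13 = 13! · Σ_{k=0}^{13} (-1)^k/k!
= 13! - 13!/1! + 13!/2! - 13!/3! + 13!/4! - 13!/5! + 13!/6! - 13!/7! + 13!/8! - 13!/9! + 13!/10! - 13!/11! + 13!/12! - 13!/13!
= 6227020800 - 6227020800 + 3113510400 - 1037836800 + 259459200 - 51891840 + 8648640 - 1235520 + 154440 - 17160 + 1716 - 156 + 13 - 1
= 2290792932

2290792932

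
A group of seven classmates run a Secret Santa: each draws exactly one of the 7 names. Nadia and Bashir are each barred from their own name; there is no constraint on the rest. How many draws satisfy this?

3720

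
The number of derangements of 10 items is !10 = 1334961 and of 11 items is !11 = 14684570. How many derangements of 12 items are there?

!12 = (12-1)·(!11 + !10) = 11·(14684570 + 1334961) = 11·16019531 = 176214841.

176214841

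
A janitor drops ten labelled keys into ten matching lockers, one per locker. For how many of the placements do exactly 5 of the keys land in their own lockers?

11088

Choose which 5 of the 10 are fixed: C(10,5) = 252.
The remaining 5 must be deranged: !5 = 44.
Total: 252 × 44 = 11088.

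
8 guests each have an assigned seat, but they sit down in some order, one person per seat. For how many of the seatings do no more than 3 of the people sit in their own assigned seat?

39549

Sum C(8,i)·!(8-i) for i = 0..3:
  i=0: C(8,0)·!8 = 1·14833 = 14833
  i=1: C(8,1)·!7 = 8·1854 = 14832
  i=2: C(8,2)·!6 = 28·265 = 7420
  i=3: C(8,3)·!5 = 56·44 = 2464
Total = 39549.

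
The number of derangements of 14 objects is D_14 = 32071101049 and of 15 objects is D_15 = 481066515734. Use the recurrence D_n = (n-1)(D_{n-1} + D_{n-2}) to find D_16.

7697064251745

D_16 = (16-1)·(D_15 + D_14) = 15·(481066515734 + 32071101049) = 15·513137616783 = 7697064251745.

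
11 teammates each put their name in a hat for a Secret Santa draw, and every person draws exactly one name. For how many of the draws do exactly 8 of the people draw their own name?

Choose which 8 of the 11 are fixed: C(11,8) = 165.
The remaining 3 must be deranged: !3 = 2.
Total: 165 × 2 = 330.

330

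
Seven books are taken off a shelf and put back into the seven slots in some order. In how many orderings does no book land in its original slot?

1854

!7 is the nearest integer to 7!/e.
7! = 5040, and 5040/e ≈ 1854.11, so !7 = 1854.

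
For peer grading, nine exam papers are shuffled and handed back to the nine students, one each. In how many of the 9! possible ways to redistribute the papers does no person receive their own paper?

133496

!9 is the nearest integer to 9!/e.
9! = 362880, and 362880/e ≈ 133496.09, so !9 = 133496.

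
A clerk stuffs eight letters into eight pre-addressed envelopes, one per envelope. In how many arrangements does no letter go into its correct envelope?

14833

Recurrence: !8 = 8·!7 + (-1)^8.
!8 = 8·1854 + 1 = 14833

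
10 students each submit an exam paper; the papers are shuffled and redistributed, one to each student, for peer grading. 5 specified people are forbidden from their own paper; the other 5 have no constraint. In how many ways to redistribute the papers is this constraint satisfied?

2170680

Inclusion-exclusion on the 5 forbidden self-matches:
Σ_{j=0}^{5} (-1)^j C(5,j)(10-j)!
= C(5,0)·10! - C(5,1)·9! + C(5,2)·8! - C(5,3)·7! + C(5,4)·6! - C(5,5)·5!
= 3628800 - 1814400 + 403200 - 50400 + 3600 - 120
= 2170680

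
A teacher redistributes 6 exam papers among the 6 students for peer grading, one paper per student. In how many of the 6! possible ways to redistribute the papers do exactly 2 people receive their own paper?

135

Pick the 2 fixed positions: C(6,2) = 15 ways.
The other 4 form a derangement: !4 = 9.
Total: 15 × 9 = 135.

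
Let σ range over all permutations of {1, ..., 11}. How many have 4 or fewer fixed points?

39770686

Sum C(11,i)·!(11-i) for i = 0..4:
  i=0: C(11,0)·!11 = 1·14684570 = 14684570
  i=1: C(11,1)·!10 = 11·1334961 = 14684571
  i=2: C(11,2)·!9 = 55·133496 = 7342280
  i=3: C(11,3)·!8 = 165·14833 = 2447445
  i=4: C(11,4)·!7 = 330·1854 = 611820
Total = 39770686.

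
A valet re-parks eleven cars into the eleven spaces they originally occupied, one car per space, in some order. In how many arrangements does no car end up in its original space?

The subfactorial !11 = [11!/e] (nearest integer).
11! = 39916800, and 39916800/e ≈ 14684570.08, so !11 = 14684570.

14684570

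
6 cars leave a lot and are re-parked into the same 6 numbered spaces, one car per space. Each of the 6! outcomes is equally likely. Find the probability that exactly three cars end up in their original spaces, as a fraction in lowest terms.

1/18

Favorable outcomes: C(6,3)·!3 = 20·2 = 40.
Total outcomes: 6! = 720.
Probability = 40/720 = 1/18.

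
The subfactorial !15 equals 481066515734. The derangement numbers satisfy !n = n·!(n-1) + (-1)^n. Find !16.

!16 = 16·481066515734 + 1 = 7697064251745.

7697064251745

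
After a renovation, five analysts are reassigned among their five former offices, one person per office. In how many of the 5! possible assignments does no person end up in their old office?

44

!5 = 5! · Σ_{k=0}^{5} (-1)^k/k!
= 5! - 5!/1! + 5!/2! - 5!/3! + 5!/4! - 5!/5!
= 120 - 120 + 60 - 20 + 5 - 1
= 44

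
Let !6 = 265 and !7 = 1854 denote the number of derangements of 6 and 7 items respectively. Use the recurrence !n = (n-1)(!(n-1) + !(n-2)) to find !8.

!8 = (8-1)·(!7 + !6) = 7·(1854 + 265) = 7·2119 = 14833.

14833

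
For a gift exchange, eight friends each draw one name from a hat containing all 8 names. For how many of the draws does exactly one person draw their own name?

Choose which one of the 8 is fixed: C(8,1) = 8.
The other 7 form a derangement: !7 = 1854.
Total: 8 × 1854 = 14832.

14832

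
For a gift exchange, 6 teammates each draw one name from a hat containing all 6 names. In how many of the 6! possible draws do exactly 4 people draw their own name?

Choose which 4 of the 6 are fixed: C(6,4) = 15.
The other 2 form a derangement: !2 = 1.
Total: 15 × 1 = 15.

15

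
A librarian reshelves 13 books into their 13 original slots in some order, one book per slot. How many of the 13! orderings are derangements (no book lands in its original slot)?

2290792932

Recurrence: !13 = 12·(!12 + !11).
!13 = 12·(176214841 + 14684570) = 12·190899411 = 2290792932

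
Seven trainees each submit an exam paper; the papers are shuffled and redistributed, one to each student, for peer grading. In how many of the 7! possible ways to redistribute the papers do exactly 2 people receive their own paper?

924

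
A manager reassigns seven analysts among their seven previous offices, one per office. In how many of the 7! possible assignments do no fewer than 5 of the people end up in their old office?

22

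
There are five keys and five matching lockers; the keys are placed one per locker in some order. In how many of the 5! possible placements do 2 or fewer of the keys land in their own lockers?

# with exactly i fixed is C(5,i)·!(5-i); sum over i=0..2:
  i=0: C(5,0)·!5 = 1·44 = 44
  i=1: C(5,1)·!4 = 5·9 = 45
  i=2: C(5,2)·!3 = 10·2 = 20
Total = 109.

109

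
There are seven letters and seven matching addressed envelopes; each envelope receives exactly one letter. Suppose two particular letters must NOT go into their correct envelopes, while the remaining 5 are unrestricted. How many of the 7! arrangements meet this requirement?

Inclusion-exclusion on the 2 forbidden self-matches:
Σ_{j=0}^{2} (-1)^j C(2,j)(7-j)!
= C(2,0)·7! - C(2,1)·6! + C(2,2)·5!
= 5040 - 1440 + 120
= 3720

3720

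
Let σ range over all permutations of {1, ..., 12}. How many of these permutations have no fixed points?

176214841

!12 is the nearest integer to 12!/e.
12! = 479001600, and 479001600/e ≈ 176214840.93, so !12 = 176214841.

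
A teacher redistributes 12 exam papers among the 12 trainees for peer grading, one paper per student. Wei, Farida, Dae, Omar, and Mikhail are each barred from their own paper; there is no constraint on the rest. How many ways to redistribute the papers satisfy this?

Inclusion-exclusion on the 5 forbidden self-matches:
Σ_{j=0}^{5} (-1)^j C(5,j)(12-j)!
= C(5,0)·12! - C(5,1)·11! + C(5,2)·10! - C(5,3)·9! + C(5,4)·8! - C(5,5)·7!
= 479001600 - 199584000 + 36288000 - 3628800 + 201600 - 5040
= 312273360

312273360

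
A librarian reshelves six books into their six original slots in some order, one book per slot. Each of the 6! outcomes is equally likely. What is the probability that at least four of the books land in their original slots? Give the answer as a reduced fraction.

Favorable outcomes: Σ_{i≥4} C(6,i)·!(6-i) = 15·1 + 6·0 + 1·1 = 16.
Total outcomes: 6! = 720.
Probability = 16/720 = 1/45.

1/45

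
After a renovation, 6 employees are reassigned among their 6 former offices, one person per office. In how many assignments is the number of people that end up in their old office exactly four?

Choose which 4 of the 6 are fixed: C(6,4) = 15.
The remaining 2 must be deranged: !2 = 1.
Total: 15 × 1 = 15.

15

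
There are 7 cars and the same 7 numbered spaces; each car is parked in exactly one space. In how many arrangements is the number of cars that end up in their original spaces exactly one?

1855

Choose which one of the 7 is fixed: C(7,1) = 7.
The other 6 form a derangement: !6 = 265.
Total: 7 × 265 = 1855.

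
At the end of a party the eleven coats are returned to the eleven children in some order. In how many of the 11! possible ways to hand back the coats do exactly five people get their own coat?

122430

Choose which 5 of the 11 are fixed: C(11,5) = 462.
The remaining 6 must be deranged: !6 = 265.
Total: 462 × 265 = 122430.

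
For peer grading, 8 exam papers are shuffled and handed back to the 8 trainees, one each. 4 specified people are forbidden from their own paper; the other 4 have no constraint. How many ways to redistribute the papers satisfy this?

24024

Inclusion-exclusion on the 4 forbidden self-matches:
Σ_{j=0}^{4} (-1)^j C(4,j)(8-j)!
= C(4,0)·8! - C(4,1)·7! + C(4,2)·6! - C(4,3)·5! + C(4,4)·4!
= 40320 - 20160 + 4320 - 480 + 24
= 24024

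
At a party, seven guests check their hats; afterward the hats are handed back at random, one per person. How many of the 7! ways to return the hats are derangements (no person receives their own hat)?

By inclusion-exclusion, !7 = Σ (-1)^k · 7!/k! for k=0..7
= 7! - 7!/1! + 7!/2! - 7!/3! + 7!/4! - 7!/5! + 7!/6! - 7!/7!
= 5040 - 5040 + 2520 - 840 + 210 - 42 + 7 - 1
= 1854

1854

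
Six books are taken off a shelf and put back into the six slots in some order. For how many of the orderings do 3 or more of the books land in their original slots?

56

Sum C(6,i)·!(6-i) for i = 3..6:
  i=3: C(6,3)·!3 = 20·2 = 40
  i=4: C(6,4)·!2 = 15·1 = 15
  i=5: C(6,5)·!1 = 6·0 = 0
  i=6: C(6,6)·!0 = 1·1 = 1
Total = 56.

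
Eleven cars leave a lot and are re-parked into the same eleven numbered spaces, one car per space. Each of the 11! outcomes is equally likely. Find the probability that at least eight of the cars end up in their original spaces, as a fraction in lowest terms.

Favorable outcomes: Σ_{i≥8} C(11,i)·!(11-i) = 165·2 + 55·1 + 11·0 + 1·1 = 386.
Total outcomes: 11! = 39916800.
Probability = 386/39916800 = 193/19958400.

193/19958400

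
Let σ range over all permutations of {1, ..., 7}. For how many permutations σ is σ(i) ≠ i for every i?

Recurrence: !7 = 6·(!6 + !5).
!7 = 6·(265 + 44) = 6·309 = 1854

1854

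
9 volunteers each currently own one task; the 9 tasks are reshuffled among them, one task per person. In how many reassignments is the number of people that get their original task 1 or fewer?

# with exactly i fixed is C(9,i)·!(9-i); sum over i=0..1:
  i=0: C(9,0)·!9 = 1·133496 = 133496
  i=1: C(9,1)·!8 = 9·14833 = 133497
Total = 266993.

266993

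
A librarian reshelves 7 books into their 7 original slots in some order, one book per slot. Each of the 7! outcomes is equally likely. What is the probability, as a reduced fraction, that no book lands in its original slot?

103/280

Favorable outcomes: !7 = 1854.
Total outcomes: 7! = 5040.
Probability = 1854/5040 = 103/280.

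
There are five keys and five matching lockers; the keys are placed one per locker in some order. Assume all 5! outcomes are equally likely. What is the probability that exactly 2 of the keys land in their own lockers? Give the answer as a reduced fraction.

Favorable outcomes: C(5,2)·!3 = 10·2 = 20.
Total outcomes: 5! = 120.
Probability = 20/120 = 1/6.

1/6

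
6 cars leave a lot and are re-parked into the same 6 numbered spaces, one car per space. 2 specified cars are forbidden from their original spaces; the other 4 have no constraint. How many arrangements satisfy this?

Let A_j be the event that the j-th constrained one is fixed. By inclusion-exclusion over the 2 events:
Σ_{j=0}^{2} (-1)^j C(2,j)(6-j)!
= C(2,0)·6! - C(2,1)·5! + C(2,2)·4!
= 720 - 240 + 24
= 504

504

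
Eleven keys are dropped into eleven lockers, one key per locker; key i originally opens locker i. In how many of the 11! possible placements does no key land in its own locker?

14684570

The subfactorial !11 = [11!/e] (nearest integer).
11! = 39916800, and 39916800/e ≈ 14684570.08, so !11 = 14684570.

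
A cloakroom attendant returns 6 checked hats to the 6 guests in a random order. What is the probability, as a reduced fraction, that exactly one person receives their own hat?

11/30

Favorable outcomes: C(6,1)·!5 = 6·44 = 264.
Total outcomes: 6! = 720.
Probability = 264/720 = 11/30.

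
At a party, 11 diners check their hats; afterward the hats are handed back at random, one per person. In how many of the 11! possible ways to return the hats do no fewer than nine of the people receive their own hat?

56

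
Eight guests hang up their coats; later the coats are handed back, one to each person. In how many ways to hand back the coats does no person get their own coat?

14833

Recurrence: !8 = 8·!7 + (-1)^8.
!8 = 8·1854 + 1 = 14833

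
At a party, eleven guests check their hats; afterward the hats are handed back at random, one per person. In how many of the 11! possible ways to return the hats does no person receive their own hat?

14684570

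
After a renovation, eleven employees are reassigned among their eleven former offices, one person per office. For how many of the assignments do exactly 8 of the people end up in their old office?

Pick the 8 fixed positions: C(11,8) = 165 ways.
The remaining 3 must be deranged: !3 = 2.
Total: 165 × 2 = 330.

330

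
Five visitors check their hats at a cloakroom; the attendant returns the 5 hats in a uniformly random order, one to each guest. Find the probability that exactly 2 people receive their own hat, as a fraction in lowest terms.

1/6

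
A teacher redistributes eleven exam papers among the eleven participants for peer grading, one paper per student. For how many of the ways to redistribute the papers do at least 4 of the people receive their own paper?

Sum C(11,i)·!(11-i) for i = 4..11:
  i=4: C(11,4)·!7 = 330·1854 = 611820
  i=5: C(11,5)·!6 = 462·265 = 122430
  i=6: C(11,6)·!5 = 462·44 = 20328
  i=7: C(11,7)·!4 = 330·9 = 2970
  i=8: C(11,8)·!3 = 165·2 = 330
  i=9: C(11,9)·!2 = 55·1 = 55
  i=10: C(11,10)·!1 = 11·0 = 0
  i=11: C(11,11)·!0 = 1·1 = 1
Total = 757934.

757934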